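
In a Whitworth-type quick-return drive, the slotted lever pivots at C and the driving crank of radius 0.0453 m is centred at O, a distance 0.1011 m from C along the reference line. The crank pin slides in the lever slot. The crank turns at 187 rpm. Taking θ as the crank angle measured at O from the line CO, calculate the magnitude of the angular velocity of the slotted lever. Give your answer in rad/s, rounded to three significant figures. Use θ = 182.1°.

15.8

ω = 19.58 rad/s (from 187 rpm).
Crank pin A relative to C: A = (d + r cosθ, r sinθ); lever angle φ = atan2(r sinθ, d + r cosθ).
Differentiating tanφ: φ̇ = rω(d cosθ + r)/(d² + r² + 2dr cosθ).
d² + r² + 2dr cosθ = |CA|² = 0.00311979 m²;  d cosθ + r = -0.055732 m.
|ω_lever| = |0.0453·19.58·-0.055732| / 0.00311979 = 15.847 rad/s.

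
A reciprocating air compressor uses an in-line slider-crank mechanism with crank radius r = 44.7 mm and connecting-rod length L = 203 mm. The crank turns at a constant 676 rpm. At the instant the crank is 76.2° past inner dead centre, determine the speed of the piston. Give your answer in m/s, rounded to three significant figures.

3.24

ω = 2π·676/60 = 70.79 rad/s
For an in-line slider-crank, x = r cosθ + √(L² − r² sin²θ), so v = −rω sinθ·[1 + r cosθ/√(L² − r² sin²θ)].
With r = 0.0447 m, L = 0.203 m, θ = 76.2°: √(L² − r² sin²θ) = 0.1983 m.
v = −0.0447·70.79·0.97113·[1 + 0.0447·0.23853/0.1983] = -3.2382 m/s.
|v| = 3.2382 m/s.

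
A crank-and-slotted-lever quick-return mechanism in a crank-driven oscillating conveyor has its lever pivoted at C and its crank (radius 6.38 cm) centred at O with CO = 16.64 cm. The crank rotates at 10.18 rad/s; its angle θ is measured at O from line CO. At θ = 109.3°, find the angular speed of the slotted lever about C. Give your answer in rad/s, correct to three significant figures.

0.231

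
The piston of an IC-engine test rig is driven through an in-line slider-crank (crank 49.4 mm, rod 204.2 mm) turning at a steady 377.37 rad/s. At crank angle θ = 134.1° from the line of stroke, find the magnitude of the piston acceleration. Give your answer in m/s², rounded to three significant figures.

4920

ω = 377.4 rad/s
x(θ) = r cosθ + √(L² − r² sin²θ); with ω constant, a = ω²·d²x/dθ².
d²x/dθ² = −r cosθ − r²(cos2θ)/√u − r⁴ sin²2θ/(4u^{3/2}),  u = L² − r² sin²θ = 0.0404391 m².
Substituting r = 0.0494 m, L = 0.2042 m, θ = 134.1°: d²x/dθ² = +0.034576 m.
a = ω²·d²x/dθ² = (377.4)²·(+0.034576) = +4924 m/s²;  |a| = 4924 m/s².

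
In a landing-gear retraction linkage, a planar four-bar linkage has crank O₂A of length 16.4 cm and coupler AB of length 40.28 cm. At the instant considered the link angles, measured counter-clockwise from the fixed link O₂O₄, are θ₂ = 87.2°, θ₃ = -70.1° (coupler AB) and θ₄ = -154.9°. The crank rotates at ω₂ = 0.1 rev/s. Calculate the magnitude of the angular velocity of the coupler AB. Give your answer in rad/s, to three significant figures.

0.227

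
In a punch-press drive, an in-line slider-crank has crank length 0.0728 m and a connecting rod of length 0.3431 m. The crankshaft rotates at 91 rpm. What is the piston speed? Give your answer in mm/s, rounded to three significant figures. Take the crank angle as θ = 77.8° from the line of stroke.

709

ω = 2π·91/60 = 9.529 rad/s
For an in-line slider-crank, x = r cosθ + √(L² − r² sin²θ), so v = −rω sinθ·[1 + r cosθ/√(L² − r² sin²θ)].
With r = 0.0728 m, L = 0.3431 m, θ = 77.8°: √(L² − r² sin²θ) = 0.33564 m.
v = −0.0728·9.529·0.97742·[1 + 0.0728·0.21132/0.33564] = -0.70916 m/s.
|v| = 0.70916 m/s = 709.16 mm/s.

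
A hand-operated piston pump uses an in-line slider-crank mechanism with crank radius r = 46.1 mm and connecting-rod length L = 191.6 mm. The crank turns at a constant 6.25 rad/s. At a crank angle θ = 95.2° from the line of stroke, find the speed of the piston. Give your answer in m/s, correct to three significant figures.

ω = 6.25 rad/s
For an in-line slider-crank, x = r cosθ + √(L² − r² sin²θ), so v = −rω sinθ·[1 + r cosθ/√(L² − r² sin²θ)].
With r = 0.0461 m, L = 0.1916 m, θ = 95.2°: √(L² − r² sin²θ) = 0.18602 m.
v = −0.0461·6.25·0.99588·[1 + 0.0461·-0.09063/0.18602] = -0.28049 m/s.
|v| = 0.28049 m/s.

0.280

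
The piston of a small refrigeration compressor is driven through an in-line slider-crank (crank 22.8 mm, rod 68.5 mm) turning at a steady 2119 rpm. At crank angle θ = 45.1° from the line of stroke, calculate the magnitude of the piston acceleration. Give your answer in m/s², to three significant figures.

802

ω = 2π·2119/60 = 221.9 rad/s
x(θ) = r cosθ + √(L² − r² sin²θ); with ω constant, a = ω²·d²x/dθ².
d²x/dθ² = −r cosθ − r²(cos2θ)/√u − r⁴ sin²2θ/(4u^{3/2}),  u = L² − r² sin²θ = 0.00443142 m².
Substituting r = 0.0228 m, L = 0.0685 m, θ = 45.1°: d²x/dθ² = -0.016296 m.
a = ω²·d²x/dθ² = (221.9)²·(-0.016296) = -802.4 m/s²;  |a| = 802.4 m/s².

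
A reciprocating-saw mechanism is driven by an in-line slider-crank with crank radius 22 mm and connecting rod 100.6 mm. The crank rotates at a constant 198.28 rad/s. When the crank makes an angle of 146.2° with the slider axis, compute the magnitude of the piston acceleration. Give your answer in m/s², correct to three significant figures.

ω = 198.3 rad/s
x(θ) = r cosθ + √(L² − r² sin²θ); with ω constant, a = ω²·d²x/dθ².
d²x/dθ² = −r cosθ − r²(cos2θ)/√u − r⁴ sin²2θ/(4u^{3/2}),  u = L² − r² sin²θ = 0.00997058 m².
Substituting r = 0.022 m, L = 0.1006 m, θ = 146.2°: d²x/dθ² = +0.016384 m.
a = ω²·d²x/dθ² = (198.3)²·(+0.016384) = +644.15 m/s²;  |a| = 644.15 m/s².

644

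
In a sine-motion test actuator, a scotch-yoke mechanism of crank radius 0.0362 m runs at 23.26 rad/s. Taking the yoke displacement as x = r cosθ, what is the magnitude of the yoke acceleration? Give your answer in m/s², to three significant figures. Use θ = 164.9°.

ω = 23.26 rad/s
x = r cosθ ⇒ ẍ = −rω² cosθ (ω constant).
|a| = rω²|cosθ| = 0.0362·(23.26)²·|cos 164.9°| = 18.909 m/s².

18.9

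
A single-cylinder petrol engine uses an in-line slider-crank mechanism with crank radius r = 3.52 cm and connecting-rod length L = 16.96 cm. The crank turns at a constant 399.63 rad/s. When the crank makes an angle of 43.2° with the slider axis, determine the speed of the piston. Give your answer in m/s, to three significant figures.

11.1

ω = 399.6 rad/s
For an in-line slider-crank, x = r cosθ + √(L² − r² sin²θ), so v = −rω sinθ·[1 + r cosθ/√(L² − r² sin²θ)].
With r = 0.0352 m, L = 0.1696 m, θ = 43.2°: √(L² − r² sin²θ) = 0.16788 m.
v = −0.0352·399.6·0.68455·[1 + 0.0352·0.72897/0.16788] = -11.101 m/s.
|v| = 11.101 m/s.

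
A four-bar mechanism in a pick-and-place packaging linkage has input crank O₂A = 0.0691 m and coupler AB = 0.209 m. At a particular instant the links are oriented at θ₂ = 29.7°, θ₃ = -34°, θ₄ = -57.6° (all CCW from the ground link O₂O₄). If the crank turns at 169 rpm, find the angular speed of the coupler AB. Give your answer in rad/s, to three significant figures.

14.6

ω₂ = 17.7 rad/s (from 169 rpm).
Differentiating the loop-closure r₂e^{iθ₂}+r₃e^{iθ₃}=r₁+r₄e^{iθ₄} gives r₂ω₂e^{iθ₂}+r₃ω₃e^{iθ₃}=r₄ω₄e^{iθ₄}.
Eliminating the other unknown: ω₃ = r₂ω₂ sin(θ₄−θ₂) / [r₃ sin(θ₃−θ₄)].
Numerator sine = -0.99889; denominator sine = +0.40035.
Result = 0.0691·17.7·(-0.99889) / (0.209·(+0.40035)) = -14.599 rad/s; magnitude 14.599 rad/s.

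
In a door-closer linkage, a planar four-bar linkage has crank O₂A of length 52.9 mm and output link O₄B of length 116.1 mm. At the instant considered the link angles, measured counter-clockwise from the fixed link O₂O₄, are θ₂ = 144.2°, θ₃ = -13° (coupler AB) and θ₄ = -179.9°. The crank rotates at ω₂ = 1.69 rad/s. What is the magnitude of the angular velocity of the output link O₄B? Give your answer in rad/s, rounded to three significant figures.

ω₂ = 1.69 rad/s
Differentiating the loop-closure r₂e^{iθ₂}+r₃e^{iθ₃}=r₁+r₄e^{iθ₄} gives r₂ω₂e^{iθ₂}+r₃ω₃e^{iθ₃}=r₄ω₄e^{iθ₄}.
Eliminating the other unknown: ω₄ = r₂ω₂ sin(θ₂−θ₃) / [r₄ sin(θ₄−θ₃)].
Numerator sine = +0.38752; denominator sine = -0.22665.
Result = 0.0529·1.69·(+0.38752) / (0.1161·(-0.22665)) = -1.3166 rad/s; magnitude 1.3166 rad/s.

1.32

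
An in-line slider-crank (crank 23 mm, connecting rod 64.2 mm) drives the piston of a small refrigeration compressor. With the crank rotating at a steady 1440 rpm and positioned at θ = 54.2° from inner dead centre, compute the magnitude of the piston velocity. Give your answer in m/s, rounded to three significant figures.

3.43

ω = 2π·1440/60 = 150.8 rad/s
For an in-line slider-crank, x = r cosθ + √(L² − r² sin²θ), so v = −rω sinθ·[1 + r cosθ/√(L² − r² sin²θ)].
With r = 0.023 m, L = 0.0642 m, θ = 54.2°: √(L² − r² sin²θ) = 0.06143 m.
v = −0.023·150.8·0.81106·[1 + 0.023·0.58496/0.06143] = -3.4291 m/s.
|v| = 3.4291 m/s.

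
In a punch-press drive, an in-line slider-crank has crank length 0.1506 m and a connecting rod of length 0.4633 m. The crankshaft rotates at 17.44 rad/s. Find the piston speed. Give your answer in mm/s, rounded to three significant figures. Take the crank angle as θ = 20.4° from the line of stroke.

ω = 17.44 rad/s
For an in-line slider-crank, x = r cosθ + √(L² − r² sin²θ), so v = −rω sinθ·[1 + r cosθ/√(L² − r² sin²θ)].
With r = 0.1506 m, L = 0.4633 m, θ = 20.4°: √(L² − r² sin²θ) = 0.46032 m.
v = −0.1506·17.44·0.34857·[1 + 0.1506·0.93728/0.46032] = -1.1963 m/s.
|v| = 1.1963 m/s = 1196.3 mm/s.

1200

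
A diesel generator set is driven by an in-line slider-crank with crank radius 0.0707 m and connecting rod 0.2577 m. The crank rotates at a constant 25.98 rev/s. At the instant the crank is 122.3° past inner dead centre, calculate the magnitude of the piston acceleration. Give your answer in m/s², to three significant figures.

ω = 2π·26 = 163.2 rad/s
x(θ) = r cosθ + √(L² − r² sin²θ); with ω constant, a = ω²·d²x/dθ².
d²x/dθ² = −r cosθ − r²(cos2θ)/√u − r⁴ sin²2θ/(4u^{3/2}),  u = L² − r² sin²θ = 0.062838 m².
Substituting r = 0.0707 m, L = 0.2577 m, θ = 122.3°: d²x/dθ² = +0.046008 m.
a = ω²·d²x/dθ² = (163.2)²·(+0.046008) = +1225.9 m/s²;  |a| = 1225.9 m/s².

1230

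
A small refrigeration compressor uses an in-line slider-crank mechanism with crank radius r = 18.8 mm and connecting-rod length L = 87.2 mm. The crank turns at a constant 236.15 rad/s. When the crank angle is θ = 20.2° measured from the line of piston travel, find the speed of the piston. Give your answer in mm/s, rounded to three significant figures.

ω = 236.2 rad/s
For an in-line slider-crank, x = r cosθ + √(L² − r² sin²θ), so v = −rω sinθ·[1 + r cosθ/√(L² − r² sin²θ)].
With r = 0.0188 m, L = 0.0872 m, θ = 20.2°: √(L² − r² sin²θ) = 0.086958 m.
v = −0.0188·236.2·0.34530·[1 + 0.0188·0.93849/0.086958] = -1.844 m/s.
|v| = 1.844 m/s = 1844 mm/s.

1840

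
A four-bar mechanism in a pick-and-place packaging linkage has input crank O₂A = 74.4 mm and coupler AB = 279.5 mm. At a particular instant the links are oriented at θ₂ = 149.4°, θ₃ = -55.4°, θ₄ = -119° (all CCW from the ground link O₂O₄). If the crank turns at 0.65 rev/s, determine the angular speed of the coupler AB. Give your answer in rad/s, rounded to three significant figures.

ω₂ = 4.084 rad/s (from 0.65 rev/s).
Differentiating the loop-closure r₂e^{iθ₂}+r₃e^{iθ₃}=r₁+r₄e^{iθ₄} gives r₂ω₂e^{iθ₂}+r₃ω₃e^{iθ₃}=r₄ω₄e^{iθ₄}.
Eliminating the other unknown: ω₃ = r₂ω₂ sin(θ₄−θ₂) / [r₃ sin(θ₃−θ₄)].
Numerator sine = +0.99961; denominator sine = +0.89571.
Result = 0.0744·4.084·(+0.99961) / (0.2795·(+0.89571)) = +1.2132 rad/s; magnitude 1.2132 rad/s.

1.21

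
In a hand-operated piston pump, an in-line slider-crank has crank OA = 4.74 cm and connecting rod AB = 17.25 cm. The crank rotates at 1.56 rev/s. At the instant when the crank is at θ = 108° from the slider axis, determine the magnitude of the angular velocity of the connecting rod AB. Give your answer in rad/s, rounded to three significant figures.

ω = 9.802 rad/s (converted from 1.56 rev/s).
The rod makes angle φ with the slider axis where L sinφ = r sinθ; differentiating, L cosφ·φ̇ = r ω cosθ.
L cosφ = √(L² − r² sin²θ) = 0.16651 m.
|ω_rod| = r ω |cosθ| / √(L² − r² sin²θ) = 0.0474·9.802·0.30902/0.16651 = 0.86226 rad/s.

0.862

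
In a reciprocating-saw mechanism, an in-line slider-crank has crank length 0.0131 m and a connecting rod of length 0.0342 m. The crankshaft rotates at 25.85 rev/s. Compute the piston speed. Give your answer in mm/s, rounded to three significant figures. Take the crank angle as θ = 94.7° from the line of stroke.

2050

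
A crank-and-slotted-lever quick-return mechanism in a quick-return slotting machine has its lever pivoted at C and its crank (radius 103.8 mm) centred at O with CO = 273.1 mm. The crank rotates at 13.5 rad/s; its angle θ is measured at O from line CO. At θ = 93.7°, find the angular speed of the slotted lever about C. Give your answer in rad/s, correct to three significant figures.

1.48

ω = 13.5 rad/s
Crank pin A relative to C: A = (d + r cosθ, r sinθ); lever angle φ = atan2(r sinθ, d + r cosθ).
Differentiating tanφ: φ̇ = rω(d cosθ + r)/(d² + r² + 2dr cosθ).
d² + r² + 2dr cosθ = |CA|² = 0.0816994 m²;  d cosθ + r = +0.086176 m.
|ω_lever| = |0.1038·13.5·+0.086176| / 0.0816994 = 1.4781 rad/s.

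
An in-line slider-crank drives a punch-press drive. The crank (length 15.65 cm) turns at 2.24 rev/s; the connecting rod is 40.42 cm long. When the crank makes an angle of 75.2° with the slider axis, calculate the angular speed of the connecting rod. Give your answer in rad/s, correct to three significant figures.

ω = 14.07 rad/s (converted from 2.24 rev/s).
The rod makes angle φ with the slider axis where L sinφ = r sinθ; differentiating, L cosφ·φ̇ = r ω cosθ.
L cosφ = √(L² − r² sin²θ) = 0.37481 m.
|ω_rod| = r ω |cosθ| / √(L² − r² sin²θ) = 0.1565·14.07·0.25545/0.37481 = 1.5012 rad/s.

1.50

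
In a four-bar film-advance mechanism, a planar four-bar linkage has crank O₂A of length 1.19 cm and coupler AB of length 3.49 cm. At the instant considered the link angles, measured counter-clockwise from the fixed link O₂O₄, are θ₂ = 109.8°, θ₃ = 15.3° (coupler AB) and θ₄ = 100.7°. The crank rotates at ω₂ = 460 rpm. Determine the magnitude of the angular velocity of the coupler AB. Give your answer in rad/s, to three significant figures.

2.61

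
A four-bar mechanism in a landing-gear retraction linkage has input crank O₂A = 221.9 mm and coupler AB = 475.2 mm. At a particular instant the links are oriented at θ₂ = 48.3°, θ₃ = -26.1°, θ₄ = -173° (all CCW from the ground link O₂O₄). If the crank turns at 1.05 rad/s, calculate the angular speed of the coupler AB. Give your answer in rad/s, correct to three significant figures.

0.593

ω₂ = 1.05 rad/s
Differentiating the loop-closure r₂e^{iθ₂}+r₃e^{iθ₃}=r₁+r₄e^{iθ₄} gives r₂ω₂e^{iθ₂}+r₃ω₃e^{iθ₃}=r₄ω₄e^{iθ₄}.
Eliminating the other unknown: ω₃ = r₂ω₂ sin(θ₄−θ₂) / [r₃ sin(θ₃−θ₄)].
Numerator sine = +0.66000; denominator sine = +0.54610.
Result = 0.2219·1.05·(+0.66000) / (0.4752·(+0.54610)) = +0.59257 rad/s; magnitude 0.59257 rad/s.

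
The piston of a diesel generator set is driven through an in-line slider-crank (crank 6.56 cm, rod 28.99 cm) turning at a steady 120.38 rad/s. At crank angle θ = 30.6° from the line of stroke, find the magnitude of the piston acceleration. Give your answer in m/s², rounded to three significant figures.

ω = 120.4 rad/s
x(θ) = r cosθ + √(L² − r² sin²θ); with ω constant, a = ω²·d²x/dθ².
d²x/dθ² = −r cosθ − r²(cos2θ)/√u − r⁴ sin²2θ/(4u^{3/2}),  u = L² − r² sin²θ = 0.0829269 m².
Substituting r = 0.0656 m, L = 0.2899 m, θ = 30.6°: d²x/dθ² = -0.063813 m.
a = ω²·d²x/dθ² = (120.4)²·(-0.063813) = -924.73 m/s²;  |a| = 924.73 m/s².

925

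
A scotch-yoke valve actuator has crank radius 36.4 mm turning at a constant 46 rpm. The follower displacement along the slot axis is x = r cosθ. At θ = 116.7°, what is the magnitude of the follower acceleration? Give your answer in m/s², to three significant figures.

0.380

ω = 4.817 rad/s (from 46 rpm).
x = r cosθ ⇒ ẍ = −rω² cosθ (ω constant).
|a| = rω²|cosθ| = 0.0364·(4.817)²·|cos 116.7°| = 0.37952 m/s².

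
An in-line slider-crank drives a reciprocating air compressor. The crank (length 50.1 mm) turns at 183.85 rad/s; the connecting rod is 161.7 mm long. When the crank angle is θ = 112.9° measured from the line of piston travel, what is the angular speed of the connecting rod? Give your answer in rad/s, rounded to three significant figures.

23.1

ω = 183.8 rad/s
The rod makes angle φ with the slider axis where L sinφ = r sinθ; differentiating, L cosφ·φ̇ = r ω cosθ.
L cosφ = √(L² − r² sin²θ) = 0.15497 m.
|ω_rod| = r ω |cosθ| / √(L² − r² sin²θ) = 0.0501·183.8·0.38912/0.15497 = 23.128 rad/s.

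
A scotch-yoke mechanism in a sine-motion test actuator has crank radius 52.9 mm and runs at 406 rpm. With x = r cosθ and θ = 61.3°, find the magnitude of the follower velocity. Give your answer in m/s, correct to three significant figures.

1.97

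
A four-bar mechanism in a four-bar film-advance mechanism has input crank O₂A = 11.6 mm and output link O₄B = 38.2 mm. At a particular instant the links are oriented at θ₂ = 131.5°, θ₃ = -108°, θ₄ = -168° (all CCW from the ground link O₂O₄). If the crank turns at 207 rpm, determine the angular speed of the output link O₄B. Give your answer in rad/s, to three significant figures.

6.55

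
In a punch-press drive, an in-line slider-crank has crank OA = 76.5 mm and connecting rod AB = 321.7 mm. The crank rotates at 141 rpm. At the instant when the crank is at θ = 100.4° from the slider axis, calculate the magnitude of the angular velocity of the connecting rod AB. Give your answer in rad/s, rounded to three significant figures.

0.652

ω = 14.77 rad/s (converted from 141 rpm).
The rod makes angle φ with the slider axis where L sinφ = r sinθ; differentiating, L cosφ·φ̇ = r ω cosθ.
L cosφ = √(L² − r² sin²θ) = 0.31278 m.
|ω_rod| = r ω |cosθ| / √(L² − r² sin²θ) = 0.0765·14.77·0.18052/0.31278 = 0.65193 rad/s.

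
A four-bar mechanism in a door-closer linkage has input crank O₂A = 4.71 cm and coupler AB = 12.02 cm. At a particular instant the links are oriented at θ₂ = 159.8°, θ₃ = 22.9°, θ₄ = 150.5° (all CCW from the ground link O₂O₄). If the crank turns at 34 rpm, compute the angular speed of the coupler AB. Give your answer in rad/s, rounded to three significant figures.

0.285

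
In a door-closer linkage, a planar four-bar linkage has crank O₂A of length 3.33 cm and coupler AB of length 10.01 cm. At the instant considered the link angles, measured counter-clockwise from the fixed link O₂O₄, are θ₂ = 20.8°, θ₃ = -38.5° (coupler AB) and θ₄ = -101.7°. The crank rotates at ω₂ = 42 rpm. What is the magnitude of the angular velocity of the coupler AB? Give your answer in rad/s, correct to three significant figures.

1.38

ω₂ = 4.398 rad/s (from 42 rpm).
Differentiating the loop-closure r₂e^{iθ₂}+r₃e^{iθ₃}=r₁+r₄e^{iθ₄} gives r₂ω₂e^{iθ₂}+r₃ω₃e^{iθ₃}=r₄ω₄e^{iθ₄}.
Eliminating the other unknown: ω₃ = r₂ω₂ sin(θ₄−θ₂) / [r₃ sin(θ₃−θ₄)].
Numerator sine = -0.84339; denominator sine = +0.89259.
Result = 0.0333·4.398·(-0.84339) / (0.1001·(+0.89259)) = -1.3825 rad/s; magnitude 1.3825 rad/s.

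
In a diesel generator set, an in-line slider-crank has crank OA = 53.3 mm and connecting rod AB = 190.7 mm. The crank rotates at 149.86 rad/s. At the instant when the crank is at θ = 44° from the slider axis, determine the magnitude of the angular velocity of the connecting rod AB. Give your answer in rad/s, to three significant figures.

30.7

ω = 149.9 rad/s
The rod makes angle φ with the slider axis where L sinφ = r sinθ; differentiating, L cosφ·φ̇ = r ω cosθ.
L cosφ = √(L² − r² sin²θ) = 0.18707 m.
|ω_rod| = r ω |cosθ| / √(L² − r² sin²θ) = 0.0533·149.9·0.71934/0.18707 = 30.714 rad/s.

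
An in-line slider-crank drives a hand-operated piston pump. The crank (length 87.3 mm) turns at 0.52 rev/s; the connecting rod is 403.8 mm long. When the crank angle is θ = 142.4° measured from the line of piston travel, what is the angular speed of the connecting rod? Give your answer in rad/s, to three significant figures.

ω = 3.267 rad/s (converted from 0.52 rev/s).
The rod makes angle φ with the slider axis where L sinφ = r sinθ; differentiating, L cosφ·φ̇ = r ω cosθ.
L cosφ = √(L² − r² sin²θ) = 0.40027 m.
|ω_rod| = r ω |cosθ| / √(L² − r² sin²θ) = 0.0873·3.267·0.79229/0.40027 = 0.56458 rad/s.

0.565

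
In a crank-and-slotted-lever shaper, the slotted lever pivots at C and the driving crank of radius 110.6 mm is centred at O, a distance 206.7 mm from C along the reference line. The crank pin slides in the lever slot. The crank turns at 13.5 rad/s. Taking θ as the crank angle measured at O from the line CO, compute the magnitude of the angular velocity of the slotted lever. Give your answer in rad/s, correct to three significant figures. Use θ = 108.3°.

ω = 13.5 rad/s
Crank pin A relative to C: A = (d + r cosθ, r sinθ); lever angle φ = atan2(r sinθ, d + r cosθ).
Differentiating tanφ: φ̇ = rω(d cosθ + r)/(d² + r² + 2dr cosθ).
d² + r² + 2dr cosθ = |CA|² = 0.0406009 m²;  d cosθ + r = +0.045698 m.
|ω_lever| = |0.1106·13.5·+0.045698| / 0.0406009 = 1.6805 rad/s.

1.68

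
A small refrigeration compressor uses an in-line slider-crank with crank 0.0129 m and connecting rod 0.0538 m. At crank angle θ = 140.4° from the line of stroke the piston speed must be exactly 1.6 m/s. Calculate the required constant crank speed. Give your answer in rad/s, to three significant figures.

For an in-line slider-crank, |v_piston| = rω|sinθ|·[1 + r cosθ/√(L² − r² sin²θ)].
With r = 0.0129 m, L = 0.0538 m, θ = 140.4°: the bracketed kinematic factor |dx/dθ| = 0.0066855 m.
ω = v/|dx/dθ| = 1.6/0.0066855 = 239.32 rad/s.

239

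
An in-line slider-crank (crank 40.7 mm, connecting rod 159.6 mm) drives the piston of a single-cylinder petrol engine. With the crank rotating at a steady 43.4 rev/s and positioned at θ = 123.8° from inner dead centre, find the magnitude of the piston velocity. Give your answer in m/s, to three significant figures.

7.88

ω = 2π·43.4 = 272.7 rad/s
For an in-line slider-crank, x = r cosθ + √(L² − r² sin²θ), so v = −rω sinθ·[1 + r cosθ/√(L² − r² sin²θ)].
With r = 0.0407 m, L = 0.1596 m, θ = 123.8°: √(L² − r² sin²θ) = 0.15598 m.
v = −0.0407·272.7·0.83098·[1 + 0.0407·-0.55630/0.15598] = -7.8839 m/s.
|v| = 7.8839 m/s.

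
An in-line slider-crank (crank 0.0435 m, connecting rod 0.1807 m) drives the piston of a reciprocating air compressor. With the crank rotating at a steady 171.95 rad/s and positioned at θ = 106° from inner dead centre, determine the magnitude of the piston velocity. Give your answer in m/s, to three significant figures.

ω = 171.9 rad/s
For an in-line slider-crank, x = r cosθ + √(L² − r² sin²θ), so v = −rω sinθ·[1 + r cosθ/√(L² − r² sin²θ)].
With r = 0.0435 m, L = 0.1807 m, θ = 106°: √(L² − r² sin²θ) = 0.1758 m.
v = −0.0435·171.9·0.96126·[1 + 0.0435·-0.27564/0.1758] = -6.6997 m/s.
|v| = 6.6997 m/s.

6.70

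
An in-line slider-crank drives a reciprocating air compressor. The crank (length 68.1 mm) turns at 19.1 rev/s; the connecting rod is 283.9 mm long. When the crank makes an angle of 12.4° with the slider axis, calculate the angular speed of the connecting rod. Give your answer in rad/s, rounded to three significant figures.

ω = 120 rad/s (converted from 19.1 rev/s).
The rod makes angle φ with the slider axis where L sinφ = r sinθ; differentiating, L cosφ·φ̇ = r ω cosθ.
L cosφ = √(L² − r² sin²θ) = 0.28352 m.
|ω_rod| = r ω |cosθ| / √(L² − r² sin²θ) = 0.0681·120·0.97667/0.28352 = 28.153 rad/s.

28.2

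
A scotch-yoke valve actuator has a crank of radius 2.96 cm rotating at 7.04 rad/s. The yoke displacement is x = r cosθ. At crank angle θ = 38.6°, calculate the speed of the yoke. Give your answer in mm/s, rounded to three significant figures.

130

ω = 7.04 rad/s
x = r cosθ ⇒ ẋ = −rω sinθ.
|v| = rω|sinθ| = 0.0296·7.04·|sin 38.6°| = 0.13001 m/s = 130.01 mm/s.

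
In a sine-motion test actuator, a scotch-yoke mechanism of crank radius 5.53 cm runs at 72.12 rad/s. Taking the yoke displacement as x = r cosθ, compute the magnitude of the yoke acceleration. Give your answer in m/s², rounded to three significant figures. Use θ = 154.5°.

ω = 72.12 rad/s
x = r cosθ ⇒ ẍ = −rω² cosθ (ω constant).
|a| = rω²|cosθ| = 0.0553·(72.12)²·|cos 154.5°| = 259.61 m/s².

260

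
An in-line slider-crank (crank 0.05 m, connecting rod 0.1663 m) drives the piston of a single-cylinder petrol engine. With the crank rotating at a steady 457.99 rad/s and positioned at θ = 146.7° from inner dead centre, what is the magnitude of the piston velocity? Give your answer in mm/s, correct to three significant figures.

9370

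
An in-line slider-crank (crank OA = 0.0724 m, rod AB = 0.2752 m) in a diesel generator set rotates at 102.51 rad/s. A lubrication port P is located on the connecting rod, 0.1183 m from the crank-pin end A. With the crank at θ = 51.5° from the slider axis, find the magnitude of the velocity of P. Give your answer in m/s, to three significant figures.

ω = 102.5 rad/s.  Crank-pin speed |V_A| = rω = 7.4217 m/s, perpendicular to OA.
Rod angle: sinφ = −(r/L) sinθ ⇒ φ = -11.882°; ω_rod = −rω cosθ/√(L²−r²sin²θ) = -17.156 rad/s.
V_P = V_A + ω_rod × AP, with AP = 0.1183 m along the rod.
Components: V_Px = −rω sinθ − a·ω_rod·sinφ = -6.2262 m/s;  V_Py = rω cosθ + a·ω_rod·cosφ = +2.6341 m/s.
|V_P| = √(V_Px² + V_Py²) = 6.7604 m/s.

6.76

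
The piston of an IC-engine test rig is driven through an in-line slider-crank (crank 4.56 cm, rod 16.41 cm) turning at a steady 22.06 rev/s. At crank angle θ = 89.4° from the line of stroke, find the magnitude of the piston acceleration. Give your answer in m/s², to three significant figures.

ω = 2π·22.1 = 138.6 rad/s
x(θ) = r cosθ + √(L² − r² sin²θ); with ω constant, a = ω²·d²x/dθ².
d²x/dθ² = −r cosθ − r²(cos2θ)/√u − r⁴ sin²2θ/(4u^{3/2}),  u = L² − r² sin²θ = 0.0248497 m².
Substituting r = 0.0456 m, L = 0.1641 m, θ = 89.4°: d²x/dθ² = +0.01271 m.
a = ω²·d²x/dθ² = (138.6)²·(+0.01271) = +244.19 m/s²;  |a| = 244.19 m/s².

244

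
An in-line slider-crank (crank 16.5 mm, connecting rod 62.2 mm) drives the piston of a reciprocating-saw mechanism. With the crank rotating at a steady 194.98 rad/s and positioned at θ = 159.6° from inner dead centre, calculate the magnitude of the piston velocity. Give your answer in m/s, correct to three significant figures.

ω = 195 rad/s
For an in-line slider-crank, x = r cosθ + √(L² − r² sin²θ), so v = −rω sinθ·[1 + r cosθ/√(L² − r² sin²θ)].
With r = 0.0165 m, L = 0.0622 m, θ = 159.6°: √(L² − r² sin²θ) = 0.061934 m.
v = −0.0165·195·0.34857·[1 + 0.0165·-0.93728/0.061934] = -0.84139 m/s.
|v| = 0.84139 m/s.

0.841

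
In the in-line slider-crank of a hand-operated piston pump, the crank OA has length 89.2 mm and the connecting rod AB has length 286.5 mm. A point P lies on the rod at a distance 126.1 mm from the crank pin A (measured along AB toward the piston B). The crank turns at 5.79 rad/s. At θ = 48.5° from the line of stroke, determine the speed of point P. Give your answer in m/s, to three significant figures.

0.464

ω = 5.79 rad/s.  Crank-pin speed |V_A| = rω = 0.51647 m/s, perpendicular to OA.
Rod angle: sinφ = −(r/L) sinθ ⇒ φ = -13.485°; ω_rod = −rω cosθ/√(L²−r²sin²θ) = -1.2284 rad/s.
V_P = V_A + ω_rod × AP, with AP = 0.1261 m along the rod.
Components: V_Px = −rω sinθ − a·ω_rod·sinφ = -0.42293 m/s;  V_Py = rω cosθ + a·ω_rod·cosφ = +0.1916 m/s.
|V_P| = √(V_Px² + V_Py²) = 0.46431 m/s.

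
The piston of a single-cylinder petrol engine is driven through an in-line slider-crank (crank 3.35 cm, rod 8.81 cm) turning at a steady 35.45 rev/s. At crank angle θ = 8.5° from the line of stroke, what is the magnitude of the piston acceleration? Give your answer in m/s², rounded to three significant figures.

ω = 2π·35.5 = 222.7 rad/s
x(θ) = r cosθ + √(L² − r² sin²θ); with ω constant, a = ω²·d²x/dθ².
d²x/dθ² = −r cosθ − r²(cos2θ)/√u − r⁴ sin²2θ/(4u^{3/2}),  u = L² − r² sin²θ = 0.00773709 m².
Substituting r = 0.0335 m, L = 0.0881 m, θ = 8.5°: d²x/dθ² = -0.045373 m.
a = ω²·d²x/dθ² = (222.7)²·(-0.045373) = -2251.1 m/s²;  |a| = 2251.1 m/s².

2250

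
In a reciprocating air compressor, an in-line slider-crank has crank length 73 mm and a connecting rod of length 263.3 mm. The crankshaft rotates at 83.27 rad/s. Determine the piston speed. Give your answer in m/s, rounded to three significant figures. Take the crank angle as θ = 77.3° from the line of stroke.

6.31

ω = 83.27 rad/s
For an in-line slider-crank, x = r cosθ + √(L² − r² sin²θ), so v = −rω sinθ·[1 + r cosθ/√(L² − r² sin²θ)].
With r = 0.073 m, L = 0.2633 m, θ = 77.3°: √(L² − r² sin²θ) = 0.25349 m.
v = −0.073·83.27·0.97553·[1 + 0.073·0.21985/0.25349] = -6.3054 m/s.
|v| = 6.3054 m/s.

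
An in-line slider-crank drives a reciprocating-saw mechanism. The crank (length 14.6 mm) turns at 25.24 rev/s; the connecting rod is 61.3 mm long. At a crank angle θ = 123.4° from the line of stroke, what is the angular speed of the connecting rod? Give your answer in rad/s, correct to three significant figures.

ω = 158.6 rad/s (converted from 25.24 rev/s).
The rod makes angle φ with the slider axis where L sinφ = r sinθ; differentiating, L cosφ·φ̇ = r ω cosθ.
L cosφ = √(L² − r² sin²θ) = 0.060076 m.
|ω_rod| = r ω |cosθ| / √(L² − r² sin²θ) = 0.0146·158.6·0.55048/0.060076 = 21.216 rad/s.

21.2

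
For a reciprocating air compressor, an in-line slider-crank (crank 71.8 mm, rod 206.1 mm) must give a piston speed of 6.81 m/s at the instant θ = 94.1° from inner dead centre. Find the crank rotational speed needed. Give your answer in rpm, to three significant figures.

933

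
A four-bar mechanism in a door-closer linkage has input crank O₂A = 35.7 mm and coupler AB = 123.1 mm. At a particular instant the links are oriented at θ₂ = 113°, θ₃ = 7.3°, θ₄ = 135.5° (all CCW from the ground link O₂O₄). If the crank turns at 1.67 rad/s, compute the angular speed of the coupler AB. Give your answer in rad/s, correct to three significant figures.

ω₂ = 1.67 rad/s
Differentiating the loop-closure r₂e^{iθ₂}+r₃e^{iθ₃}=r₁+r₄e^{iθ₄} gives r₂ω₂e^{iθ₂}+r₃ω₃e^{iθ₃}=r₄ω₄e^{iθ₄}.
Eliminating the other unknown: ω₃ = r₂ω₂ sin(θ₄−θ₂) / [r₃ sin(θ₃−θ₄)].
Numerator sine = +0.38268; denominator sine = -0.78586.
Result = 0.0357·1.67·(+0.38268) / (0.1231·(-0.78586)) = -0.23584 rad/s; magnitude 0.23584 rad/s.

0.236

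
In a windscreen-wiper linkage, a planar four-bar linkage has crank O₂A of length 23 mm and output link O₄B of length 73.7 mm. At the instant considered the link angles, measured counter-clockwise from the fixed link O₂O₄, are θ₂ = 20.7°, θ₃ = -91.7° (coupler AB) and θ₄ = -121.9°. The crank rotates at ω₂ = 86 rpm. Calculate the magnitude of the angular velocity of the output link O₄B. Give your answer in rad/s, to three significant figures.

5.17

ω₂ = 9.006 rad/s (from 86 rpm).
Differentiating the loop-closure r₂e^{iθ₂}+r₃e^{iθ₃}=r₁+r₄e^{iθ₄} gives r₂ω₂e^{iθ₂}+r₃ω₃e^{iθ₃}=r₄ω₄e^{iθ₄}.
Eliminating the other unknown: ω₄ = r₂ω₂ sin(θ₂−θ₃) / [r₄ sin(θ₄−θ₃)].
Numerator sine = +0.92455; denominator sine = -0.50302.
Result = 0.023·9.006·(+0.92455) / (0.0737·(-0.50302)) = -5.1657 rad/s; magnitude 5.1657 rad/s.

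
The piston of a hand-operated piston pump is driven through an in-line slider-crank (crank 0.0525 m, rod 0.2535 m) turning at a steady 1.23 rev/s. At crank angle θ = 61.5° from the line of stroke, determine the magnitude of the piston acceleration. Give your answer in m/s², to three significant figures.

1.14

ω = 2π·1.23 = 7.728 rad/s
x(θ) = r cosθ + √(L² − r² sin²θ); with ω constant, a = ω²·d²x/dθ².
d²x/dθ² = −r cosθ − r²(cos2θ)/√u − r⁴ sin²2θ/(4u^{3/2}),  u = L² − r² sin²θ = 0.0621335 m².
Substituting r = 0.0525 m, L = 0.2535 m, θ = 61.5°: d²x/dθ² = -0.019115 m.
a = ω²·d²x/dθ² = (7.728)²·(-0.019115) = -1.1417 m/s²;  |a| = 1.1417 m/s².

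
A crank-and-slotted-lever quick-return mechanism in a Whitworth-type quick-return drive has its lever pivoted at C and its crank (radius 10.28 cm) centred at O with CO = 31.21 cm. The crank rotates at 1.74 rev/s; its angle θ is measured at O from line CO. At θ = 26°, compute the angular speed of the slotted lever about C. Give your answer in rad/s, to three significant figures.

ω = 10.93 rad/s (from 1.74 rev/s).
Crank pin A relative to C: A = (d + r cosθ, r sinθ); lever angle φ = atan2(r sinθ, d + r cosθ).
Differentiating tanφ: φ̇ = rω(d cosθ + r)/(d² + r² + 2dr cosθ).
d² + r² + 2dr cosθ = |CA|² = 0.165648 m²;  d cosθ + r = +0.38331 m.
|ω_lever| = |0.1028·10.93·+0.38331| / 0.165648 = 2.6007 rad/s.

2.60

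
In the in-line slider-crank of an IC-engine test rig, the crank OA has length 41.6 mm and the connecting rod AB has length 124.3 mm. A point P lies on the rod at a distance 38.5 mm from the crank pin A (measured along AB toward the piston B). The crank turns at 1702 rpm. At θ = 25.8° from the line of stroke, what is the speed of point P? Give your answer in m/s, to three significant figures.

5.81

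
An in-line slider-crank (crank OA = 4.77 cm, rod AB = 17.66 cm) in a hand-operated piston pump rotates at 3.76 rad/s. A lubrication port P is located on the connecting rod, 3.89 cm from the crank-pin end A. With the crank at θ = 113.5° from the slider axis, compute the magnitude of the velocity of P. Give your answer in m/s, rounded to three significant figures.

ω = 3.76 rad/s.  Crank-pin speed |V_A| = rω = 0.17935 m/s, perpendicular to OA.
Rod angle: sinφ = −(r/L) sinθ ⇒ φ = -14.341°; ω_rod = −rω cosθ/√(L²−r²sin²θ) = +0.41799 rad/s.
V_P = V_A + ω_rod × AP, with AP = 0.0389 m along the rod.
Components: V_Px = −rω sinθ − a·ω_rod·sinφ = -0.16045 m/s;  V_Py = rω cosθ + a·ω_rod·cosφ = -0.055763 m/s.
|V_P| = √(V_Px² + V_Py²) = 0.16986 m/s.

0.170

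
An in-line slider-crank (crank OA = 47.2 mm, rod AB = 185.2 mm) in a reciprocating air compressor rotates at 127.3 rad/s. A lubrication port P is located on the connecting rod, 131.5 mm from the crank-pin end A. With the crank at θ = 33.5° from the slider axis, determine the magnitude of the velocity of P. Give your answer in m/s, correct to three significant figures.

ω = 127.3 rad/s.  Crank-pin speed |V_A| = rω = 6.0086 m/s, perpendicular to OA.
Rod angle: sinφ = −(r/L) sinθ ⇒ φ = -8.086°; ω_rod = −rω cosθ/√(L²−r²sin²θ) = -27.326 rad/s.
V_P = V_A + ω_rod × AP, with AP = 0.1315 m along the rod.
Components: V_Px = −rω sinθ − a·ω_rod·sinφ = -3.8218 m/s;  V_Py = rω cosθ + a·ω_rod·cosφ = +1.4528 m/s.
|V_P| = √(V_Px² + V_Py²) = 4.0886 m/s.

4.09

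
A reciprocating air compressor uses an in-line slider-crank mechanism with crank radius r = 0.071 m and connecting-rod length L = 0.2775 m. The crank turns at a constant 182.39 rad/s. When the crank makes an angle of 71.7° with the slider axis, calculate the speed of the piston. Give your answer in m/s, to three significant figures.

13.3

ω = 182.4 rad/s
For an in-line slider-crank, x = r cosθ + √(L² − r² sin²θ), so v = −rω sinθ·[1 + r cosθ/√(L² − r² sin²θ)].
With r = 0.071 m, L = 0.2775 m, θ = 71.7°: √(L² − r² sin²θ) = 0.26919 m.
v = −0.071·182.4·0.94943·[1 + 0.071·0.31399/0.26919] = -13.313 m/s.
|v| = 13.313 m/s.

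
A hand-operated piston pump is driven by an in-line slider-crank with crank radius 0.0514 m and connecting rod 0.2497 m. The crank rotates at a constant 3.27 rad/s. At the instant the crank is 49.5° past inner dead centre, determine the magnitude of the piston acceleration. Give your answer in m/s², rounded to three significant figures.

0.340

ω = 3.27 rad/s
x(θ) = r cosθ + √(L² − r² sin²θ); with ω constant, a = ω²·d²x/dθ².
d²x/dθ² = −r cosθ − r²(cos2θ)/√u − r⁴ sin²2θ/(4u^{3/2}),  u = L² − r² sin²θ = 0.0608225 m².
Substituting r = 0.0514 m, L = 0.2497 m, θ = 49.5°: d²x/dθ² = -0.031819 m.
a = ω²·d²x/dθ² = (3.27)²·(-0.031819) = -0.34024 m/s²;  |a| = 0.34024 m/s².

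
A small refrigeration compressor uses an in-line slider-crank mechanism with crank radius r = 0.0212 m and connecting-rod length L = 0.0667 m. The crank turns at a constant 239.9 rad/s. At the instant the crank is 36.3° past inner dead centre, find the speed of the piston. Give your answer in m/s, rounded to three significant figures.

3.80

ω = 239.9 rad/s
For an in-line slider-crank, x = r cosθ + √(L² − r² sin²θ), so v = −rω sinθ·[1 + r cosθ/√(L² − r² sin²θ)].
With r = 0.0212 m, L = 0.0667 m, θ = 36.3°: √(L² − r² sin²θ) = 0.065509 m.
v = −0.0212·239.9·0.59201·[1 + 0.0212·0.80593/0.065509] = -3.7962 m/s.
|v| = 3.7962 m/s.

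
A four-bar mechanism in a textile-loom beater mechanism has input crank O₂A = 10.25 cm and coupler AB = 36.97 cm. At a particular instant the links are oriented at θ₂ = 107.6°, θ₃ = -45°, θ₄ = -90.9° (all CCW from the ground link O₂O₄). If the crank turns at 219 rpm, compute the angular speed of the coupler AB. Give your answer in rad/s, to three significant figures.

2.81

ω₂ = 22.93 rad/s (from 219 rpm).
Differentiating the loop-closure r₂e^{iθ₂}+r₃e^{iθ₃}=r₁+r₄e^{iθ₄} gives r₂ω₂e^{iθ₂}+r₃ω₃e^{iθ₃}=r₄ω₄e^{iθ₄}.
Eliminating the other unknown: ω₃ = r₂ω₂ sin(θ₄−θ₂) / [r₃ sin(θ₃−θ₄)].
Numerator sine = +0.31730; denominator sine = +0.71813.
Result = 0.1025·22.93·(+0.31730) / (0.3697·(+0.71813)) = +2.8095 rad/s; magnitude 2.8095 rad/s.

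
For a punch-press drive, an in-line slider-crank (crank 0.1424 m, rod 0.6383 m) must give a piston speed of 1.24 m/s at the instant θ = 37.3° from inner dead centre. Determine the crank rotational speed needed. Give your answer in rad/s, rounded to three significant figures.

For an in-line slider-crank, |v_piston| = rω|sinθ|·[1 + r cosθ/√(L² − r² sin²θ)].
With r = 0.1424 m, L = 0.6383 m, θ = 37.3°: the bracketed kinematic factor |dx/dθ| = 0.10175 m.
ω = v/|dx/dθ| = 1.24/0.10175 = 12.187 rad/s.

12.2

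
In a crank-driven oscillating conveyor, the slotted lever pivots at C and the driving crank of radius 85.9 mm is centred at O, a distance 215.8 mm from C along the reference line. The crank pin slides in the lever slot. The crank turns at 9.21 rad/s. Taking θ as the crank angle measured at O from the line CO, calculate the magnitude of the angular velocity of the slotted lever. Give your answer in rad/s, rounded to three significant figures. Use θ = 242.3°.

0.311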